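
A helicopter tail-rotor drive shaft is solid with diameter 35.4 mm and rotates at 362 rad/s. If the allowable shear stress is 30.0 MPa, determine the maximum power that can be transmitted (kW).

J = πd⁴/32 = π(0.0354)⁴/32 = 1.542×10^-7 m⁴.
T_max = τ_allow·J/r = 3.00×10^7 × 1.542×10^-7 / 0.0177 = 261.3 N·m.
ω = 362 rad/s, so P_max = T_max·ω = 9.460×10^4 W.

94.6 kW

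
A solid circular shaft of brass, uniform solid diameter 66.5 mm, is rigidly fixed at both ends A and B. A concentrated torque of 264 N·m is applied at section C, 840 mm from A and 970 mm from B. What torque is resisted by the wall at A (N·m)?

141 N·m

With uniform GJ and both ends fixed, compatibility θ_AC = θ_CB gives T_A·a = T_B·b, together with T_A + T_B = T₀.
T_A = T₀·b/(a+b) = 264.0·970/1810 = 141.5 N·m; T_B = 122.5 N·m.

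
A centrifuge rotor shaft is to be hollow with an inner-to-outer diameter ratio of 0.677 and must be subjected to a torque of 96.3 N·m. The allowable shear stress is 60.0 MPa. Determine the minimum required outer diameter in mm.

For a hollow shaft with d_i/d_o = 0.677: τ_max = 16T/(π d_o³ (1−k⁴)), so d_o = [16T/(π τ_allow (1−k⁴))]^(1/3) = [16·96.30/(π·6.00×10^7·0.7899)]^(1/3) = 0.02179 m.

21.8 mm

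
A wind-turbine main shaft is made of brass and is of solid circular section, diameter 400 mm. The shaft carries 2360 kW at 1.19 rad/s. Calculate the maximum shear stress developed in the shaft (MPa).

ω = 1.19 rad/s, so T = P/ω = 2360×10³ / 1.190 = 1.983e6 N·m.
J = πd⁴/32 = π(0.400)⁴/32 = 2.513×10^-3 m⁴.
τ_max = T·r/J = 1.983e6 × 0.200 / 2.513×10^-3 = 1.578×10^8 Pa.

158 MPa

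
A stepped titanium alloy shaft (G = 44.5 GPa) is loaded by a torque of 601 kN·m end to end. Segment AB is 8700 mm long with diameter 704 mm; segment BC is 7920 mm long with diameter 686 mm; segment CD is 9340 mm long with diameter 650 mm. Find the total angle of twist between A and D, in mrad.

J_AB = π(0.704)⁴/32 = 0.0241 m⁴; J_BC = π(0.686)⁴/32 = 0.0217 m⁴; J_CD = π(0.650)⁴/32 = 0.0175 m⁴.
θ = (T/G)·Σ L_i/J_i = (601000/44.5×10⁹)·(8.70/0.0241 + 7.92/0.0217 + 9.34/0.0175) = 0.01699 rad.

17.0 mrad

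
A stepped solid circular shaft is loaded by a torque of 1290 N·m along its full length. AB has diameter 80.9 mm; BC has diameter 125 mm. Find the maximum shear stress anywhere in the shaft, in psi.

1800 psi

Under the same torque, τ_max = 16T/(πd³) is largest where d is smallest — segment AB (d = 80.9 mm).
τ_max = 16·1290/(π·(0.0809)³) = 1.241×10^7 Pa.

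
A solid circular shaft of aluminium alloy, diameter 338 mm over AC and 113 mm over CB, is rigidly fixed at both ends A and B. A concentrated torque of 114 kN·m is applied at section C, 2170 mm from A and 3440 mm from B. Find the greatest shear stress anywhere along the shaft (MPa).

14.9 MPa

Compatibility: T_A·a/J_AC = T_B·b/J_CB with T_A + T_B = T₀.
J_AC = 1.28×10^-3 m⁴, J_CB = 1.60×10^-5 m⁴, so T_A = T₀·(J_AC/a)/((J_AC/a)+(J_CB/b)) = 113100 N·m, T_B = 891.3 N·m.
τ in each portion: τ_AC = 1.49×10^7 Pa, τ_CB = 3.15×10^6 Pa; maximum is in AC.
τ_max = T_AC·r/J = 113100·0.169/1.28×10^-3 = 1.492×10^7 Pa.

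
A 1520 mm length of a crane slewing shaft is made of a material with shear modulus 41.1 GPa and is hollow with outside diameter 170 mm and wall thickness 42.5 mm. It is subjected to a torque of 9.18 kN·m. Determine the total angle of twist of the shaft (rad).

0.00442 rad

J = π(d_o⁴ − d_i⁴)/32 = π(0.170⁴ − 0.0850⁴)/32 = 7.687×10^-5 m⁴.
θ = T·L/(G·J) = 9180 × 1.52 / (41.1×10⁹ × 7.687×10^-5) = 4.416×10^-3 rad.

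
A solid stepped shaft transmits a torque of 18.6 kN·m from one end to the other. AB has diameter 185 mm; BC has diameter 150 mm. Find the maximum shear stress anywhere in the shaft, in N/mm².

28.1 N/mm²

Under the same torque, τ_max = 16T/(πd³) is largest where d is smallest — segment BC (d = 150 mm).
τ_max = 16·18600/(π·(0.150)³) = 2.807×10^7 Pa.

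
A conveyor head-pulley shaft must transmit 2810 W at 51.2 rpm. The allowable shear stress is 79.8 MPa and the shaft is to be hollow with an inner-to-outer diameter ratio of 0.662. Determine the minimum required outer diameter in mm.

34.6 mm

ω = 2π·51.2/60 = 5.362 rad/s, so T = P/ω = 2810 / 5.362 = 524.1 N·m.
For a hollow shaft with d_i/d_o = 0.662: τ_max = 16T/(π d_o³ (1−k⁴)), so d_o = [16T/(π τ_allow (1−k⁴))]^(1/3) = [16·524.1/(π·7.98×10^7·0.8079)]^(1/3) = 0.03459 m.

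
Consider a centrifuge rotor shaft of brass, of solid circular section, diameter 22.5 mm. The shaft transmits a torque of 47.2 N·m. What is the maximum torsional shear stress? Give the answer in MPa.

J = πd⁴/32 = π(0.0225)⁴/32 = 2.516×10^-8 m⁴.
τ_max = T·r/J = 47.20 × 0.0112 / 2.516×10^-8 = 2.110×10^7 Pa.

21.1 MPa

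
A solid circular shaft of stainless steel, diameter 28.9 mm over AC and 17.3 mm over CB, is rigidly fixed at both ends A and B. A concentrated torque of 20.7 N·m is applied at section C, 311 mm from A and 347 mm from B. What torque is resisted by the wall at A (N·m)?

Compatibility: T_A·a/J_AC = T_B·b/J_CB with T_A + T_B = T₀.
J_AC = 6.85×10^-8 m⁴, J_CB = 8.79×10^-9 m⁴, so T_A = T₀·(J_AC/a)/((J_AC/a)+(J_CB/b)) = 18.56 N·m, T_B = 2.136 N·m.

18.6 N·m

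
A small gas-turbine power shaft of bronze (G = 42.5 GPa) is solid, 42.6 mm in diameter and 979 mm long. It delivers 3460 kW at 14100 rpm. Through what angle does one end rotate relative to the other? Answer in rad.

ω = 2π·14100/60 = 1477 rad/s, so T = P/ω = 3460×10³ / 1477 = 2343 N·m.
J = πd⁴/32 = π(0.0426)⁴/32 = 3.233×10^-7 m⁴.
θ = T·L/(G·J) = 2343 × 0.979 / (42.5×10⁹ × 3.233×10^-7) = 0.1669 rad.

0.167 rad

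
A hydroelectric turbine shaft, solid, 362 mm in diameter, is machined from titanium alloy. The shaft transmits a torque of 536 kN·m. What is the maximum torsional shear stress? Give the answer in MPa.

J = πd⁴/32 = π(0.362)⁴/32 = 1.686×10^-3 m⁴.
τ_max = T·r/J = 536000 × 0.181 / 1.686×10^-3 = 5.755×10^7 Pa.

57.5 MPa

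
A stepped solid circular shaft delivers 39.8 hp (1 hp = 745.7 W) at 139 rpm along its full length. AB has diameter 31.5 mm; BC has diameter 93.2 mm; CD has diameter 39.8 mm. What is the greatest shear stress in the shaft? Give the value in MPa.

332 MPa

ω = 2π·139/60 = 14.56 rad/s, so T = P/ω = 39.8×745.7 / 14.56 = 2039 N·m.
Under the same torque, τ_max = 16T/(πd³) is largest where d is smallest — segment AB (d = 31.5 mm).
τ_max = 16·2039/(π·(0.0315)³) = 3.322×10^8 Pa.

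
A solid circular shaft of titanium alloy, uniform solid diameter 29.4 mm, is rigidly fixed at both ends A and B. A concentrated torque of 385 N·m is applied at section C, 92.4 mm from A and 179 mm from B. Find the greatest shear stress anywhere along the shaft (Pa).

5.09e7 Pa

With uniform GJ and both ends fixed, compatibility θ_AC = θ_CB gives T_A·a = T_B·b, together with T_A + T_B = T₀.
T_A = T₀·b/(a+b) = 385.0·179/271.4 = 253.9 N·m; T_B = 131.1 N·m.
τ in each portion: τ_AC = 5.09×10^7 Pa, τ_CB = 2.63×10^7 Pa; maximum is in AC.
τ_max = T_AC·r/J = 253.9·0.0147/7.33×10^-8 = 5.089×10^7 Pa.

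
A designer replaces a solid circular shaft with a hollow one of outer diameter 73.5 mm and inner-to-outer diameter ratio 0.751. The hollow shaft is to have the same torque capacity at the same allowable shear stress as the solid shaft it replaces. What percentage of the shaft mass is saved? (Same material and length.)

Equal τ_max and T ⇒ the solid shaft needs d_s³ = d_o³(1−k⁴), so d_s = 73.5·(1−0.751⁴)^(1/3) = 64.69 mm.
Area ratio A_h/A_s = d_o²(1−k²)/d_s² = (1−k²)/(1−k⁴)^(2/3) = 0.5628.
Mass saving = 1 − 0.5628 = 43.7 %.

43.7 %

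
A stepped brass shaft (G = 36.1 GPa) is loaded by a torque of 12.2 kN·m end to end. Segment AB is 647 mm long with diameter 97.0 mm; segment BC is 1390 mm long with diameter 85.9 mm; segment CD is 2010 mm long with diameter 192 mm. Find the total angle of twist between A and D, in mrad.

J_AB = π(0.0970)⁴/32 = 8.69×10^-6 m⁴; J_BC = π(0.0859)⁴/32 = 5.35×10^-6 m⁴; J_CD = π(0.192)⁴/32 = 1.33×10^-4 m⁴.
θ = (T/G)·Σ L_i/J_i = (12200/36.1×10⁹)·(0.647/8.69×10^-6 + 1.39/5.35×10^-6 + 2.01/1.33×10^-4) = 0.1181 rad.

118 mrad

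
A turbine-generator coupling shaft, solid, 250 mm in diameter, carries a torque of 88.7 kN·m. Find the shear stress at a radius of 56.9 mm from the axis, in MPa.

J = πd⁴/32 = π(0.250)⁴/32 = 3.835×10^-4 m⁴.
Shear stress varies linearly with radius: τ = T·r/J = 88700 × 0.0569 / 3.835×10^-4 = 1.316×10^7 Pa.

13.2 MPa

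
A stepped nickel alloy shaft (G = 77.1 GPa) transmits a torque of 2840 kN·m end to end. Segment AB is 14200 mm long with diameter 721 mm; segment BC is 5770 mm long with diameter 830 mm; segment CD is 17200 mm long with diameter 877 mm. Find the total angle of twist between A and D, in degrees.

2.02°

J_AB = π(0.721)⁴/32 = 0.0265 m⁴; J_BC = π(0.830)⁴/32 = 0.0466 m⁴; J_CD = π(0.877)⁴/32 = 0.0581 m⁴.
θ = (T/G)·Σ L_i/J_i = (2.840e6/77.1×10⁹)·(14.2/0.0265 + 5.77/0.0466 + 17.2/0.0581) = 0.03519 rad.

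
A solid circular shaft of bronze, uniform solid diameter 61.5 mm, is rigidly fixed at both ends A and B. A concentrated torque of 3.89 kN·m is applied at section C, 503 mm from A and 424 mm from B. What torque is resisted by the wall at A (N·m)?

1780 N·m

With uniform GJ and both ends fixed, compatibility θ_AC = θ_CB gives T_A·a = T_B·b, together with T_A + T_B = T₀.
T_A = T₀·b/(a+b) = 3890·424/927.0 = 1779 N·m; T_B = 2111 N·m.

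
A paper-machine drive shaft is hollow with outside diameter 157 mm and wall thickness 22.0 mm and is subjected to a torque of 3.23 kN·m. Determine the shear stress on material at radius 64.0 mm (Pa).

4.74e6 Pa

J = π(d_o⁴ − d_i⁴)/32 = π(0.157⁴ − 0.113⁴)/32 = 4.364×10^-5 m⁴.
Shear stress varies linearly with radius: τ = T·r/J = 3230 × 0.0640 / 4.364×10^-5 = 4.737×10^6 Pa.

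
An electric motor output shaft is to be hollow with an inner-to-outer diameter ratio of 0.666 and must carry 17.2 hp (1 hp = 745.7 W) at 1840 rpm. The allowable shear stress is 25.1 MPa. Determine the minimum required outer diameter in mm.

ω = 2π·1840/60 = 192.7 rad/s, so T = P/ω = 17.2×745.7 / 192.7 = 66.57 N·m.
For a hollow shaft with d_i/d_o = 0.666: τ_max = 16T/(π d_o³ (1−k⁴)), so d_o = [16T/(π τ_allow (1−k⁴))]^(1/3) = [16·66.57/(π·2.51×10^7·0.8033)]^(1/3) = 0.02562 m.

25.6 mm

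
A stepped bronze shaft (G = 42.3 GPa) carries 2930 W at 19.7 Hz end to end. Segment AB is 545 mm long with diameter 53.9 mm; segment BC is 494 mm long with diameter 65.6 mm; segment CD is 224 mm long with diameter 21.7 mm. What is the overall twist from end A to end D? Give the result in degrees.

ω = 2π·19.7 = 123.8 rad/s, so T = P/ω = 2930 / 123.8 = 23.67 N·m.
J_AB = π(0.0539)⁴/32 = 8.29×10^-7 m⁴; J_BC = π(0.0656)⁴/32 = 1.82×10^-6 m⁴; J_CD = π(0.0217)⁴/32 = 2.18×10^-8 m⁴.
θ = (T/G)·Σ L_i/J_i = (23.67/42.3×10⁹)·(0.545/8.29×10^-7 + 0.494/1.82×10^-6 + 0.224/2.18×10^-8) = 6.278×10^-3 rad.

0.360°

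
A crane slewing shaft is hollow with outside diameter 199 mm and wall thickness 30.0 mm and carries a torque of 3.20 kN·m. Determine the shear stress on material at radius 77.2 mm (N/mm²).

2.11 N/mm²

J = π(d_o⁴ − d_i⁴)/32 = π(0.199⁴ − 0.139⁴)/32 = 1.173×10^-4 m⁴.
Shear stress varies linearly with radius: τ = T·r/J = 3200 × 0.0772 / 1.173×10^-4 = 2.106×10^6 Pa.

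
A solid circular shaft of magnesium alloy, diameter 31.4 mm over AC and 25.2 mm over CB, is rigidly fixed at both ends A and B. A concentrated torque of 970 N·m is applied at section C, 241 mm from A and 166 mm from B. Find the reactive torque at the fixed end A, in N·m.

605 N·m

Compatibility: T_A·a/J_AC = T_B·b/J_CB with T_A + T_B = T₀.
J_AC = 9.54×10^-8 m⁴, J_CB = 3.96×10^-8 m⁴, so T_A = T₀·(J_AC/a)/((J_AC/a)+(J_CB/b)) = 605.4 N·m, T_B = 364.6 N·m.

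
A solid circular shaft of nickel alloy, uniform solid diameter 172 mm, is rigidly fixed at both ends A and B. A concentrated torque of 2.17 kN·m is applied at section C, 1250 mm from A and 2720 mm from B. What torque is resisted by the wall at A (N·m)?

1490 N·m

With uniform GJ and both ends fixed, compatibility θ_AC = θ_CB gives T_A·a = T_B·b, together with T_A + T_B = T₀.
T_A = T₀·b/(a+b) = 2170·2720/3970 = 1487 N·m; T_B = 683.2 N·m.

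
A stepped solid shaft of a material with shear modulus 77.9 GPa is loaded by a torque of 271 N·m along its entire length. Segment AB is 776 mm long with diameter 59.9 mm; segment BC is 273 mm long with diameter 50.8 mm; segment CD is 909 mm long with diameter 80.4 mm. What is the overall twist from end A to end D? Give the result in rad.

0.00436 rad

J_AB = π(0.0599)⁴/32 = 1.26×10^-6 m⁴; J_BC = π(0.0508)⁴/32 = 6.54×10^-7 m⁴; J_CD = π(0.0804)⁴/32 = 4.10×10^-6 m⁴.
θ = (T/G)·Σ L_i/J_i = (271.0/77.9×10⁹)·(0.776/1.26×10^-6 + 0.273/6.54×10^-7 + 0.909/4.10×10^-6) = 4.359×10^-3 rad.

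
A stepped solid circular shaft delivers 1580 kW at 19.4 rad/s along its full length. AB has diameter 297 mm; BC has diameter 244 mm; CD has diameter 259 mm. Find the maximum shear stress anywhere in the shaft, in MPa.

ω = 19.4 rad/s, so T = P/ω = 1580×10³ / 19.40 = 81440 N·m.
Under the same torque, τ_max = 16T/(πd³) is largest where d is smallest — segment BC (d = 244 mm).
τ_max = 16·81440/(π·(0.244)³) = 2.855×10^7 Pa.

28.6 MPa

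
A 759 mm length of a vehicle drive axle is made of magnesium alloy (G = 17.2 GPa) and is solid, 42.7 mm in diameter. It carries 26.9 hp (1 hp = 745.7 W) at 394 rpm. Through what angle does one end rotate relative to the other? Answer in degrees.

3.77°

ω = 2π·394/60 = 41.26 rad/s, so T = P/ω = 26.9×745.7 / 41.26 = 486.2 N·m.
J = πd⁴/32 = π(0.0427)⁴/32 = 3.264×10^-7 m⁴.
θ = T·L/(G·J) = 486.2 × 0.759 / (17.2×10⁹ × 3.264×10^-7) = 0.06573 rad.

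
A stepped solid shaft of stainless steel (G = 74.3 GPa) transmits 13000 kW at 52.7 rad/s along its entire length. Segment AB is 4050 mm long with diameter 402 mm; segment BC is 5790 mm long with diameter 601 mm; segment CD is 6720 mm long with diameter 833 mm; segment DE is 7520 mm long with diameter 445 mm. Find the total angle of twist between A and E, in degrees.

ω = 52.7 rad/s, so T = P/ω = 13000×10³ / 52.70 = 246700 N·m.
J_AB = π(0.402)⁴/32 = 2.56×10^-3 m⁴; J_BC = π(0.601)⁴/32 = 0.0128 m⁴; J_CD = π(0.833)⁴/32 = 0.0473 m⁴; J_DE = π(0.445)⁴/32 = 3.85×10^-3 m⁴.
θ = (T/G)·Σ L_i/J_i = (246700/74.3×10⁹)·(4.05/2.56×10^-3 + 5.79/0.0128 + 6.72/0.0473 + 7.52/3.85×10^-3) = 0.01370 rad.

0.785°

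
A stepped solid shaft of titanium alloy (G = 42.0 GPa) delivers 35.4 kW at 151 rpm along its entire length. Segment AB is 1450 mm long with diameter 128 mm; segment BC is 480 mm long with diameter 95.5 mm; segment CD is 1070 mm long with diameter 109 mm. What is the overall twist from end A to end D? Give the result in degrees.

0.583°

ω = 2π·151/60 = 15.81 rad/s, so T = P/ω = 35.4×10³ / 15.81 = 2239 N·m.
J_AB = π(0.128)⁴/32 = 2.64×10^-5 m⁴; J_BC = π(0.0955)⁴/32 = 8.17×10^-6 m⁴; J_CD = π(0.109)⁴/32 = 1.39×10^-5 m⁴.
θ = (T/G)·Σ L_i/J_i = (2239/42.0×10⁹)·(1.45/2.64×10^-5 + 0.480/8.17×10^-6 + 1.07/1.39×10^-5) = 0.01018 rad.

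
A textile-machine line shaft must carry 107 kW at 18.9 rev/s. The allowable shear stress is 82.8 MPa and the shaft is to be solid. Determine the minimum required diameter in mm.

ω = 2π·18.9 = 118.8 rad/s, so T = P/ω = 107×10³ / 118.8 = 901.0 N·m.
For a solid shaft τ_max = 16T/(πd³), so d = (16T/(π τ_allow))^(1/3) = (16·901.0/(π·8.28×10^7))^(1/3) = 0.03813 m.

38.1 mm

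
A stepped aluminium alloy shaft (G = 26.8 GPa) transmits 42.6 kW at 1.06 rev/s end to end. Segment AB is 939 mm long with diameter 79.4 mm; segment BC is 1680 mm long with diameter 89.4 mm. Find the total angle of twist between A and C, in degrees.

6.95°

ω = 2π·1.06 = 6.660 rad/s, so T = P/ω = 42.6×10³ / 6.660 = 6396 N·m.
J_AB = π(0.0794)⁴/32 = 3.90×10^-6 m⁴; J_BC = π(0.0894)⁴/32 = 6.27×10^-6 m⁴.
θ = (T/G)·Σ L_i/J_i = (6396/26.8×10⁹)·(0.939/3.90×10^-6 + 1.68/6.27×10^-6) = 0.1214 rad.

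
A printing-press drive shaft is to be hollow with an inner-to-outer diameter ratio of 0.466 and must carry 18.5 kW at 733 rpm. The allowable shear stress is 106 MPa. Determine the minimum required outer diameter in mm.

ω = 2π·733/60 = 76.76 rad/s, so T = P/ω = 18.5×10³ / 76.76 = 241.0 N·m.
For a hollow shaft with d_i/d_o = 0.466: τ_max = 16T/(π d_o³ (1−k⁴)), so d_o = [16T/(π τ_allow (1−k⁴))]^(1/3) = [16·241.0/(π·1.06×10^8·0.9528)]^(1/3) = 0.02299 m.

23.0 mm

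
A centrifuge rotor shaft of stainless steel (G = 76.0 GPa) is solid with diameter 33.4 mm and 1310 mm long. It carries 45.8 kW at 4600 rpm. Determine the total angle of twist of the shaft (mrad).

13.4 mrad

ω = 2π·4600/60 = 481.7 rad/s, so T = P/ω = 45.8×10³ / 481.7 = 95.08 N·m.
J = πd⁴/32 = π(0.0334)⁴/32 = 1.222×10^-7 m⁴.
θ = T·L/(G·J) = 95.08 × 1.31 / (76.0×10⁹ × 1.222×10^-7) = 0.01341 rad.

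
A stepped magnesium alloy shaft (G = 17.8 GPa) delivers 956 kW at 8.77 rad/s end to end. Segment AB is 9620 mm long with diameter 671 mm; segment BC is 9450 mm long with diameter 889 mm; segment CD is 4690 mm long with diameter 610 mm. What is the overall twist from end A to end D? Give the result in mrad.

6.02 mrad

ω = 8.77 rad/s, so T = P/ω = 956×10³ / 8.770 = 109000 N·m.
J_AB = π(0.671)⁴/32 = 0.0199 m⁴; J_BC = π(0.889)⁴/32 = 0.0613 m⁴; J_CD = π(0.610)⁴/32 = 0.0136 m⁴.
θ = (T/G)·Σ L_i/J_i = (109000/17.8×10⁹)·(9.62/0.0199 + 9.45/0.0613 + 4.69/0.0136) = 6.017×10^-3 rad.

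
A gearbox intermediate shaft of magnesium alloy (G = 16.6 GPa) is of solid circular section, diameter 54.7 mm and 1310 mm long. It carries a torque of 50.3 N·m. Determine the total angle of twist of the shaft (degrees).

0.259°

J = πd⁴/32 = π(0.0547)⁴/32 = 8.789×10^-7 m⁴.
θ = T·L/(G·J) = 50.30 × 1.31 / (16.6×10⁹ × 8.789×10^-7) = 4.516×10^-3 rad.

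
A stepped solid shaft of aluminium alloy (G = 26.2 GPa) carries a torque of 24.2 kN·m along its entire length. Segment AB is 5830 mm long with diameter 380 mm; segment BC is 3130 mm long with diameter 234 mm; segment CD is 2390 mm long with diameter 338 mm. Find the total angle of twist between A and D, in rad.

0.0142 rad

J_AB = π(0.380)⁴/32 = 2.05×10^-3 m⁴; J_BC = π(0.234)⁴/32 = 2.94×10^-4 m⁴; J_CD = π(0.338)⁴/32 = 1.28×10^-3 m⁴.
θ = (T/G)·Σ L_i/J_i = (24200/26.2×10⁹)·(5.83/2.05×10^-3 + 3.13/2.94×10^-4 + 2.39/1.28×10^-3) = 0.01418 rad.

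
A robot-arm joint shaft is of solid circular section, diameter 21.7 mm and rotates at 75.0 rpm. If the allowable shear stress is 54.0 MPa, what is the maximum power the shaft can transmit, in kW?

0.851 kW

J = πd⁴/32 = π(0.0217)⁴/32 = 2.177×10^-8 m⁴.
T_max = τ_allow·J/r = 5.40×10^7 × 2.177×10^-8 / 0.0109 = 108.3 N·m.
ω = 2π·75.0/60 = 7.854 rad/s, so P_max = T_max·ω = 850.9 W.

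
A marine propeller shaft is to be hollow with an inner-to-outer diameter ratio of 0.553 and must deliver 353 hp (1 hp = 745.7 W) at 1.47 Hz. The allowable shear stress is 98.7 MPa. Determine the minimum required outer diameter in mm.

118 mm

ω = 2π·1.47 = 9.236 rad/s, so T = P/ω = 353×745.7 / 9.236 = 28500 N·m.
For a hollow shaft with d_i/d_o = 0.553: τ_max = 16T/(π d_o³ (1−k⁴)), so d_o = [16T/(π τ_allow (1−k⁴))]^(1/3) = [16·28500/(π·9.87×10^7·0.9065)]^(1/3) = 0.1175 m.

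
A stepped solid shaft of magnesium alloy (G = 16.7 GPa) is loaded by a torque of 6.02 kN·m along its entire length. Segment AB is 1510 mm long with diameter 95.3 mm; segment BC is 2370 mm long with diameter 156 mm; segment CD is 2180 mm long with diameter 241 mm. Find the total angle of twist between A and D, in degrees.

4.83°

J_AB = π(0.0953)⁴/32 = 8.10×10^-6 m⁴; J_BC = π(0.156)⁴/32 = 5.81×10^-5 m⁴; J_CD = π(0.241)⁴/32 = 3.31×10^-4 m⁴.
θ = (T/G)·Σ L_i/J_i = (6020/16.7×10⁹)·(1.51/8.10×10^-6 + 2.37/5.81×10^-5 + 2.18/3.31×10^-4) = 0.08428 rad.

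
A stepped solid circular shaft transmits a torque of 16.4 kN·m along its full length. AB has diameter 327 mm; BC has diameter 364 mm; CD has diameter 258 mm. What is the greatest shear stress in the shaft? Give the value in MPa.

Under the same torque, τ_max = 16T/(πd³) is largest where d is smallest — segment CD (d = 258 mm).
τ_max = 16·16400/(π·(0.258)³) = 4.864×10^6 Pa.

4.86 MPa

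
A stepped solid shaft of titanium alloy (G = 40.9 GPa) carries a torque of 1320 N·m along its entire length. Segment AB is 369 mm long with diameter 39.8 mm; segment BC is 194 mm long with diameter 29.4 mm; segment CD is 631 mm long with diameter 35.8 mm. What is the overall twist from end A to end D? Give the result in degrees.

14.9°

J_AB = π(0.0398)⁴/32 = 2.46×10^-7 m⁴; J_BC = π(0.0294)⁴/32 = 7.33×10^-8 m⁴; J_CD = π(0.0358)⁴/32 = 1.61×10^-7 m⁴.
θ = (T/G)·Σ L_i/J_i = (1320/40.9×10⁹)·(0.369/2.46×10^-7 + 0.194/7.33×10^-8 + 0.631/1.61×10^-7) = 0.2600 rad.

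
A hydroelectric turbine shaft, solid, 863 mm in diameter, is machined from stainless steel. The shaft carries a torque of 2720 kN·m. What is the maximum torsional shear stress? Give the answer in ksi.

J = πd⁴/32 = π(0.863)⁴/32 = 0.05446 m⁴.
τ_max = T·r/J = 2.720e6 × 0.431 / 0.05446 = 2.155×10^7 Pa.

3.13 ksi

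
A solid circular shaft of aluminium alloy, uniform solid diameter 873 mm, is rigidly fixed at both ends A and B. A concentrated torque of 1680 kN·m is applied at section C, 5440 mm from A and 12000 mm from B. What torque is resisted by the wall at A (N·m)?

With uniform GJ and both ends fixed, compatibility θ_AC = θ_CB gives T_A·a = T_B·b, together with T_A + T_B = T₀.
T_A = T₀·b/(a+b) = 1.680e6·12000/17440 = 1.156e6 N·m; T_B = 524000 N·m.

1.16e6 N·m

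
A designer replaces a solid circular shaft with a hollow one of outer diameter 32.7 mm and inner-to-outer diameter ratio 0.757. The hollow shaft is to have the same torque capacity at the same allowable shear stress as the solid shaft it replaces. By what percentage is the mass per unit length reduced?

Equal τ_max and T ⇒ the solid shaft needs d_s³ = d_o³(1−k⁴), so d_s = 32.7·(1−0.757⁴)^(1/3) = 28.64 mm.
Area ratio A_h/A_s = d_o²(1−k²)/d_s² = (1−k²)/(1−k⁴)^(2/3) = 0.5567.
Mass saving = 1 − 0.5567 = 44.3 %.

44.3 %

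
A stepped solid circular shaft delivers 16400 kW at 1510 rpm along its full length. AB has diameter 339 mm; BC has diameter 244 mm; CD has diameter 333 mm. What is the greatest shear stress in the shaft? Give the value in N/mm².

36.4 N/mm²

ω = 2π·1510/60 = 158.1 rad/s, so T = P/ω = 16400×10³ / 158.1 = 103700 N·m.
Under the same torque, τ_max = 16T/(πd³) is largest where d is smallest — segment BC (d = 244 mm).
τ_max = 16·103700/(π·(0.244)³) = 3.636×10^7 Pa.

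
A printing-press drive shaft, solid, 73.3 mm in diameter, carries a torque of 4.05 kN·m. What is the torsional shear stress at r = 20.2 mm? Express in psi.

4190 psi

J = πd⁴/32 = π(0.0733)⁴/32 = 2.834×10^-6 m⁴.
Shear stress varies linearly with radius: τ = T·r/J = 4050 × 0.0202 / 2.834×10^-6 = 2.887×10^7 Pa.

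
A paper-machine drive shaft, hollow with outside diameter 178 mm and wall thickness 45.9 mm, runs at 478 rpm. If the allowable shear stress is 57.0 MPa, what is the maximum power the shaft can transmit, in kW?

J = π(d_o⁴ − d_i⁴)/32 = π(0.178⁴ − 0.0862⁴)/32 = 9.313×10^-5 m⁴.
T_max = τ_allow·J/r = 5.70×10^7 × 9.313×10^-5 / 0.0890 = 59650 N·m.
ω = 2π·478/60 = 50.06 rad/s, so P_max = T_max·ω = 2.986×10^6 W.

2990 kW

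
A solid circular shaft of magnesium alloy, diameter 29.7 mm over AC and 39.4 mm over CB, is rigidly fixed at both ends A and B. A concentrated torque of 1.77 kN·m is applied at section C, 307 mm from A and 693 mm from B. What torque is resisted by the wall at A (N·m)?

Compatibility: T_A·a/J_AC = T_B·b/J_CB with T_A + T_B = T₀.
J_AC = 7.64×10^-8 m⁴, J_CB = 2.37×10^-7 m⁴, so T_A = T₀·(J_AC/a)/((J_AC/a)+(J_CB/b)) = 746.2 N·m, T_B = 1024 N·m.

746 N·m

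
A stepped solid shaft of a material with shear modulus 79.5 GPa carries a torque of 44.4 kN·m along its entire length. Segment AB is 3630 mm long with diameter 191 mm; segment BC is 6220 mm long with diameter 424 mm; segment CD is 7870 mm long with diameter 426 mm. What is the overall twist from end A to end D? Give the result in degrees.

1.03°

J_AB = π(0.191)⁴/32 = 1.31×10^-4 m⁴; J_BC = π(0.424)⁴/32 = 3.17×10^-3 m⁴; J_CD = π(0.426)⁴/32 = 3.23×10^-3 m⁴.
θ = (T/G)·Σ L_i/J_i = (44400/79.5×10⁹)·(3.63/1.31×10^-4 + 6.22/3.17×10^-3 + 7.87/3.23×10^-3) = 0.01797 rad.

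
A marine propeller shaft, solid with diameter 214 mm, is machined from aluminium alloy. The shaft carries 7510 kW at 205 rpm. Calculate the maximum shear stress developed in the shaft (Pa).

ω = 2π·205/60 = 21.47 rad/s, so T = P/ω = 7510×10³ / 21.47 = 349800 N·m.
J = πd⁴/32 = π(0.214)⁴/32 = 2.059×10^-4 m⁴.
τ_max = T·r/J = 349800 × 0.107 / 2.059×10^-4 = 1.818×10^8 Pa.

1.82e8 Pa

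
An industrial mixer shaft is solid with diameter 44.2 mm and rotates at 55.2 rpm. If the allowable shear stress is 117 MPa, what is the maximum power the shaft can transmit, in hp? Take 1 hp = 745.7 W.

J = πd⁴/32 = π(0.0442)⁴/32 = 3.747×10^-7 m⁴.
T_max = τ_allow·J/r = 1.17×10^8 × 3.747×10^-7 / 0.0221 = 1984 N·m.
ω = 2π·55.2/60 = 5.781 rad/s, so P_max = T_max·ω = 1.147×10^4 W.

15.4 hp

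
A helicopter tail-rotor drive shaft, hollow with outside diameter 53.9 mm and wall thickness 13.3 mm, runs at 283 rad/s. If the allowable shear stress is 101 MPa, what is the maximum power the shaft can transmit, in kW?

821 kW

J = π(d_o⁴ − d_i⁴)/32 = π(0.0539⁴ − 0.0273⁴)/32 = 7.741×10^-7 m⁴.
T_max = τ_allow·J/r = 1.01×10^8 × 7.741×10^-7 / 0.0269 = 2901 N·m.
ω = 283 rad/s, so P_max = T_max·ω = 8.210×10^5 W.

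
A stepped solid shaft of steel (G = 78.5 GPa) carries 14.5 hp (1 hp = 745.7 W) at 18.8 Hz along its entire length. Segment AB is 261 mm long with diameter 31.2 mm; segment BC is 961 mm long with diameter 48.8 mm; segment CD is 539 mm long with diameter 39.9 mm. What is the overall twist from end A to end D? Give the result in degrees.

0.447°

ω = 2π·18.8 = 118.1 rad/s, so T = P/ω = 14.5×745.7 / 118.1 = 91.54 N·m.
J_AB = π(0.0312)⁴/32 = 9.30×10^-8 m⁴; J_BC = π(0.0488)⁴/32 = 5.57×10^-7 m⁴; J_CD = π(0.0399)⁴/32 = 2.49×10^-7 m⁴.
θ = (T/G)·Σ L_i/J_i = (91.54/78.5×10⁹)·(0.261/9.30×10^-8 + 0.961/5.57×10^-7 + 0.539/2.49×10^-7) = 7.810×10^-3 rad.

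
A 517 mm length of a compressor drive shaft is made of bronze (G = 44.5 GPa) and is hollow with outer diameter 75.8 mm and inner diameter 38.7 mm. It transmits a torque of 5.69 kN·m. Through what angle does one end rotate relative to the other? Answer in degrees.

1.25°

J = π(d_o⁴ − d_i⁴)/32 = π(0.0758⁴ − 0.0387⁴)/32 = 3.021×10^-6 m⁴.
θ = T·L/(G·J) = 5690 × 0.517 / (44.5×10⁹ × 3.021×10^-6) = 0.02188 rad.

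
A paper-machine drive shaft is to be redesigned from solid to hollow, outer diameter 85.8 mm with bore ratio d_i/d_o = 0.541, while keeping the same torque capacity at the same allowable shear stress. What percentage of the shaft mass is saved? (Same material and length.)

24.9 %

Equal τ_max and T ⇒ the solid shaft needs d_s³ = d_o³(1−k⁴), so d_s = 85.8·(1−0.541⁴)^(1/3) = 83.28 mm.
Area ratio A_h/A_s = d_o²(1−k²)/d_s² = (1−k²)/(1−k⁴)^(2/3) = 0.7508.
Mass saving = 1 − 0.7508 = 24.9 %.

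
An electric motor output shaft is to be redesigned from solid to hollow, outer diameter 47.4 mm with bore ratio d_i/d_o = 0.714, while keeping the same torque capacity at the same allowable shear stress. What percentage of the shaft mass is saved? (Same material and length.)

40.1 %

Equal τ_max and T ⇒ the solid shaft needs d_s³ = d_o³(1−k⁴), so d_s = 47.4·(1−0.714⁴)^(1/3) = 42.88 mm.
Area ratio A_h/A_s = d_o²(1−k²)/d_s² = (1−k²)/(1−k⁴)^(2/3) = 0.5991.
Mass saving = 1 − 0.5991 = 40.1 %.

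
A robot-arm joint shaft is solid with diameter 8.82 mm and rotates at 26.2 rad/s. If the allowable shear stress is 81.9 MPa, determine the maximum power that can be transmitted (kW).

0.289 kW

J = πd⁴/32 = π(0.00882)⁴/32 = 5.941×10^-10 m⁴.
T_max = τ_allow·J/r = 8.19×10^7 × 5.941×10^-10 / 0.00441 = 11.03 N·m.
ω = 26.2 rad/s, so P_max = T_max·ω = 289.1 W.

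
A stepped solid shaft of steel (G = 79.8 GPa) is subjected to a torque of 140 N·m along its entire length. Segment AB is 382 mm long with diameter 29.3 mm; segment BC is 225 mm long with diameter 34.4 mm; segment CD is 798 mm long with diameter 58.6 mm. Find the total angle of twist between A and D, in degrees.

0.764°

J_AB = π(0.0293)⁴/32 = 7.24×10^-8 m⁴; J_BC = π(0.0344)⁴/32 = 1.37×10^-7 m⁴; J_CD = π(0.0586)⁴/32 = 1.16×10^-6 m⁴.
θ = (T/G)·Σ L_i/J_i = (140.0/79.8×10⁹)·(0.382/7.24×10^-8 + 0.225/1.37×10^-7 + 0.798/1.16×10^-6) = 0.01334 rad.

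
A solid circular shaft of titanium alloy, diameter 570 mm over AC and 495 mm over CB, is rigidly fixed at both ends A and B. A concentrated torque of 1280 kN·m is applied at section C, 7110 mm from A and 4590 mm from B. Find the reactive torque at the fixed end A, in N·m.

680000 N·m

Compatibility: T_A·a/J_AC = T_B·b/J_CB with T_A + T_B = T₀.
J_AC = 0.0104 m⁴, J_CB = 5.89×10^-3 m⁴, so T_A = T₀·(J_AC/a)/((J_AC/a)+(J_CB/b)) = 680500 N·m, T_B = 599500 N·m.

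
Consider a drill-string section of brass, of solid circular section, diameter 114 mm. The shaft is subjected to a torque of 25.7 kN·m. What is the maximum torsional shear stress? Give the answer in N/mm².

88.3 N/mm²

J = πd⁴/32 = π(0.114)⁴/32 = 1.658×10^-5 m⁴.
τ_max = T·r/J = 25700 × 0.0570 / 1.658×10^-5 = 8.835×10^7 Pa.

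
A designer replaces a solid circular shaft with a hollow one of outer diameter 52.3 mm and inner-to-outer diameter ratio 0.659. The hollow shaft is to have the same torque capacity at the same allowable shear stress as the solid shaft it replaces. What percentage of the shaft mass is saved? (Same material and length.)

35.0 %

Equal τ_max and T ⇒ the solid shaft needs d_s³ = d_o³(1−k⁴), so d_s = 52.3·(1−0.659⁴)^(1/3) = 48.78 mm.
Area ratio A_h/A_s = d_o²(1−k²)/d_s² = (1−k²)/(1−k⁴)^(2/3) = 0.6503.
Mass saving = 1 − 0.6503 = 35.0 %.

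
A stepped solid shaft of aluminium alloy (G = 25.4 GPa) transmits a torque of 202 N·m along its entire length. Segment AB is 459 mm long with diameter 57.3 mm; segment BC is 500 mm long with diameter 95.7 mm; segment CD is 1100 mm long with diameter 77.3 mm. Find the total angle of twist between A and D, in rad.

0.00643 rad

J_AB = π(0.0573)⁴/32 = 1.06×10^-6 m⁴; J_BC = π(0.0957)⁴/32 = 8.23×10^-6 m⁴; J_CD = π(0.0773)⁴/32 = 3.51×10^-6 m⁴.
θ = (T/G)·Σ L_i/J_i = (202.0/25.4×10⁹)·(0.459/1.06×10^-6 + 0.500/8.23×10^-6 + 1.10/3.51×10^-6) = 6.428×10^-3 rad.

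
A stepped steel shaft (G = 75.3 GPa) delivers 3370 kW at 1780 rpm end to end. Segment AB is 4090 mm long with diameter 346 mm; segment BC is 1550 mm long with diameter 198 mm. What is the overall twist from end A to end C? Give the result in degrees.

0.181°

ω = 2π·1780/60 = 186.4 rad/s, so T = P/ω = 3370×10³ / 186.4 = 18080 N·m.
J_AB = π(0.346)⁴/32 = 1.41×10^-3 m⁴; J_BC = π(0.198)⁴/32 = 1.51×10^-4 m⁴.
θ = (T/G)·Σ L_i/J_i = (18080/75.3×10⁹)·(4.09/1.41×10^-3 + 1.55/1.51×10^-4) = 3.164×10^-3 rad.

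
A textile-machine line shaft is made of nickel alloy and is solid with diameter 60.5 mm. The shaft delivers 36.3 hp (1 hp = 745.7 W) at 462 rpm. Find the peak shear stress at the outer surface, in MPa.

12.9 MPa

ω = 2π·462/60 = 48.38 rad/s, so T = P/ω = 36.3×745.7 / 48.38 = 559.5 N·m.
J = πd⁴/32 = π(0.0605)⁴/32 = 1.315×10^-6 m⁴.
τ_max = T·r/J = 559.5 × 0.0302 / 1.315×10^-6 = 1.287×10^7 Pa.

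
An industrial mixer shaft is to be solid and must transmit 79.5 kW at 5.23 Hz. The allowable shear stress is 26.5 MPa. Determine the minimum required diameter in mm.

ω = 2π·5.23 = 32.86 rad/s, so T = P/ω = 79.5×10³ / 32.86 = 2419 N·m.
For a solid shaft τ_max = 16T/(πd³), so d = (16T/(π τ_allow))^(1/3) = (16·2419/(π·2.65×10^7))^(1/3) = 0.07747 m.

77.5 mm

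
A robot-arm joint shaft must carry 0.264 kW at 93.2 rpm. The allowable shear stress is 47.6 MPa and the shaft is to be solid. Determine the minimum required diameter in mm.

14.3 mm

ω = 2π·93.2/60 = 9.760 rad/s, so T = P/ω = 0.264×10³ / 9.760 = 27.05 N·m.
For a solid shaft τ_max = 16T/(πd³), so d = (16T/(π τ_allow))^(1/3) = (16·27.05/(π·4.76×10^7))^(1/3) = 0.01425 m.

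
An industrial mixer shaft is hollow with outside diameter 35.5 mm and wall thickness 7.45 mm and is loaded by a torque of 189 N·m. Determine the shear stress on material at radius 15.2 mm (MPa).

20.8 MPa

J = π(d_o⁴ − d_i⁴)/32 = π(0.0355⁴ − 0.0206⁴)/32 = 1.382×10^-7 m⁴.
Shear stress varies linearly with radius: τ = T·r/J = 189.0 × 0.0152 / 1.382×10^-7 = 2.078×10^7 Pa.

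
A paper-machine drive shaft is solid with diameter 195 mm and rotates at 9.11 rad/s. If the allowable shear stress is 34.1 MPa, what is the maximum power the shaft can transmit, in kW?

J = πd⁴/32 = π(0.195)⁴/32 = 1.420×10^-4 m⁴.
T_max = τ_allow·J/r = 3.41×10^7 × 1.420×10^-4 / 0.0975 = 49650 N·m.
ω = 9.11 rad/s, so P_max = T_max·ω = 4.523×10^5 W.

452 kW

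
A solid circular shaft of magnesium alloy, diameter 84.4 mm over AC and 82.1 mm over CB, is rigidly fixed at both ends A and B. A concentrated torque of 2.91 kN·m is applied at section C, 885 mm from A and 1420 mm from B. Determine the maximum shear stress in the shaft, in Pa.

1.58e7 Pa

Compatibility: T_A·a/J_AC = T_B·b/J_CB with T_A + T_B = T₀.
J_AC = 4.98×10^-6 m⁴, J_CB = 4.46×10^-6 m⁴, so T_A = T₀·(J_AC/a)/((J_AC/a)+(J_CB/b)) = 1868 N·m, T_B = 1042 N·m.
τ in each portion: τ_AC = 1.58×10^7 Pa, τ_CB = 9.59×10^6 Pa; maximum is in AC.
τ_max = T_AC·r/J = 1868·0.0422/4.98×10^-6 = 1.582×10^7 Pa.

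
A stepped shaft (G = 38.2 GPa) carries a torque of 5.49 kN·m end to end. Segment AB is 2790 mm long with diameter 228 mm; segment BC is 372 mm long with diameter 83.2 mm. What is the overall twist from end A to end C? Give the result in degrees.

J_AB = π(0.228)⁴/32 = 2.65×10^-4 m⁴; J_BC = π(0.0832)⁴/32 = 4.70×10^-6 m⁴.
θ = (T/G)·Σ L_i/J_i = (5490/38.2×10⁹)·(2.79/2.65×10^-4 + 0.372/4.70×10^-6) = 0.01288 rad.

0.738°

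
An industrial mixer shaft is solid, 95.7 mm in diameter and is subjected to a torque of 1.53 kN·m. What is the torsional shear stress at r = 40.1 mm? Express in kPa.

7450 kPa

J = πd⁴/32 = π(0.0957)⁴/32 = 8.235×10^-6 m⁴.
Shear stress varies linearly with radius: τ = T·r/J = 1530 × 0.0401 / 8.235×10^-6 = 7.451×10^6 Pa.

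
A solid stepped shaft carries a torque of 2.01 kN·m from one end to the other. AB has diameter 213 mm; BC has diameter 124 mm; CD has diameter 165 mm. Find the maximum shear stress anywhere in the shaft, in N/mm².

Under the same torque, τ_max = 16T/(πd³) is largest where d is smallest — segment BC (d = 124 mm).
τ_max = 16·2010/(π·(0.124)³) = 5.369×10^6 Pa.

5.37 N/mm²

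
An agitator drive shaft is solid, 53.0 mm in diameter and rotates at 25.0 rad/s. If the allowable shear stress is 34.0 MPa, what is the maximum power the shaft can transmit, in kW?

24.8 kW

J = πd⁴/32 = π(0.0530)⁴/32 = 7.746×10^-7 m⁴.
T_max = τ_allow·J/r = 3.40×10^7 × 7.746×10^-7 / 0.0265 = 993.9 N·m.
ω = 25.0 rad/s, so P_max = T_max·ω = 2.485×10^4 W.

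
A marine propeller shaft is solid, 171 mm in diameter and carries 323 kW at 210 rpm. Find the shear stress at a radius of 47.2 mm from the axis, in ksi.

1.20 ksi

ω = 2π·210/60 = 21.99 rad/s, so T = P/ω = 323×10³ / 21.99 = 14690 N·m.
J = πd⁴/32 = π(0.171)⁴/32 = 8.394×10^-5 m⁴.
Shear stress varies linearly with radius: τ = T·r/J = 14690 × 0.0472 / 8.394×10^-5 = 8.259×10^6 Pa.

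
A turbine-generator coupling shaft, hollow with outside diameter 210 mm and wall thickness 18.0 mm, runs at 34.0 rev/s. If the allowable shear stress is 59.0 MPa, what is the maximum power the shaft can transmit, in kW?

J = π(d_o⁴ − d_i⁴)/32 = π(0.210⁴ − 0.174⁴)/32 = 1.009×10^-4 m⁴.
T_max = τ_allow·J/r = 5.90×10^7 × 1.009×10^-4 / 0.105 = 56720 N·m.
ω = 2π·34.0 = 213.6 rad/s, so P_max = T_max·ω = 1.212×10^7 W.

12100 kW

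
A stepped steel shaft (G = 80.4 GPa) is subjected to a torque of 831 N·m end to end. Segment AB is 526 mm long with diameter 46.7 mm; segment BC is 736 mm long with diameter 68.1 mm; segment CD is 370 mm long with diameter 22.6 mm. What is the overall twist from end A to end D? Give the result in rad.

0.165 rad

J_AB = π(0.0467)⁴/32 = 4.67×10^-7 m⁴; J_BC = π(0.0681)⁴/32 = 2.11×10^-6 m⁴; J_CD = π(0.0226)⁴/32 = 2.56×10^-8 m⁴.
θ = (T/G)·Σ L_i/J_i = (831.0/80.4×10⁹)·(0.526/4.67×10^-7 + 0.736/2.11×10^-6 + 0.370/2.56×10^-8) = 0.1646 rad.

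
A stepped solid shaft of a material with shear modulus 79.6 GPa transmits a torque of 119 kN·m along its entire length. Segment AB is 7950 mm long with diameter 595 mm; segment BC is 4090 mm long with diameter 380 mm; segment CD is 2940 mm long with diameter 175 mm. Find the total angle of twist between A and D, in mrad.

51.7 mrad

J_AB = π(0.595)⁴/32 = 0.0123 m⁴; J_BC = π(0.380)⁴/32 = 2.05×10^-3 m⁴; J_CD = π(0.175)⁴/32 = 9.21×10^-5 m⁴.
θ = (T/G)·Σ L_i/J_i = (119000/79.6×10⁹)·(7.95/0.0123 + 4.09/2.05×10^-3 + 2.94/9.21×10^-5) = 0.05169 rad.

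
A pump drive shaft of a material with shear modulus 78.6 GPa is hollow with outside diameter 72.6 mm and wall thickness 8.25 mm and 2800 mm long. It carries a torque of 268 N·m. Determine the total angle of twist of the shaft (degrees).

J = π(d_o⁴ − d_i⁴)/32 = π(0.0726⁴ − 0.0561⁴)/32 = 1.755×10^-6 m⁴.
θ = T·L/(G·J) = 268.0 × 2.80 / (78.6×10⁹ × 1.755×10^-6) = 5.440×10^-3 rad.

0.312°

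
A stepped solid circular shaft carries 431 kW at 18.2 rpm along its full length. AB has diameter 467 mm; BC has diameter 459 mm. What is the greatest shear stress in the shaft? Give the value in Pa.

ω = 2π·18.2/60 = 1.906 rad/s, so T = P/ω = 431×10³ / 1.906 = 226100 N·m.
Under the same torque, τ_max = 16T/(πd³) is largest where d is smallest — segment BC (d = 459 mm).
τ_max = 16·226100/(π·(0.459)³) = 1.191×10^7 Pa.

1.19e7 Pa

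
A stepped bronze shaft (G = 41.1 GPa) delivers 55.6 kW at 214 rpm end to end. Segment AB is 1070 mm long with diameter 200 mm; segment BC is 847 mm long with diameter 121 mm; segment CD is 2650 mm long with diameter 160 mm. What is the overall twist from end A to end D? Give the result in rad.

0.00533 rad

ω = 2π·214/60 = 22.41 rad/s, so T = P/ω = 55.6×10³ / 22.41 = 2481 N·m.
J_AB = π(0.200)⁴/32 = 1.57×10^-4 m⁴; J_BC = π(0.121)⁴/32 = 2.10×10^-5 m⁴; J_CD = π(0.160)⁴/32 = 6.43×10^-5 m⁴.
θ = (T/G)·Σ L_i/J_i = (2481/41.1×10⁹)·(1.07/1.57×10^-4 + 0.847/2.10×10^-5 + 2.65/6.43×10^-5) = 5.327×10^-3 rad.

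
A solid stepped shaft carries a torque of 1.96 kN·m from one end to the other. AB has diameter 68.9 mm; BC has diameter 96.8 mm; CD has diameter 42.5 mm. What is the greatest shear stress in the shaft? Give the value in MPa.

130 MPa

Under the same torque, τ_max = 16T/(πd³) is largest where d is smallest — segment CD (d = 42.5 mm).
τ_max = 16·1960/(π·(0.0425)³) = 1.300×10^8 Pa.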